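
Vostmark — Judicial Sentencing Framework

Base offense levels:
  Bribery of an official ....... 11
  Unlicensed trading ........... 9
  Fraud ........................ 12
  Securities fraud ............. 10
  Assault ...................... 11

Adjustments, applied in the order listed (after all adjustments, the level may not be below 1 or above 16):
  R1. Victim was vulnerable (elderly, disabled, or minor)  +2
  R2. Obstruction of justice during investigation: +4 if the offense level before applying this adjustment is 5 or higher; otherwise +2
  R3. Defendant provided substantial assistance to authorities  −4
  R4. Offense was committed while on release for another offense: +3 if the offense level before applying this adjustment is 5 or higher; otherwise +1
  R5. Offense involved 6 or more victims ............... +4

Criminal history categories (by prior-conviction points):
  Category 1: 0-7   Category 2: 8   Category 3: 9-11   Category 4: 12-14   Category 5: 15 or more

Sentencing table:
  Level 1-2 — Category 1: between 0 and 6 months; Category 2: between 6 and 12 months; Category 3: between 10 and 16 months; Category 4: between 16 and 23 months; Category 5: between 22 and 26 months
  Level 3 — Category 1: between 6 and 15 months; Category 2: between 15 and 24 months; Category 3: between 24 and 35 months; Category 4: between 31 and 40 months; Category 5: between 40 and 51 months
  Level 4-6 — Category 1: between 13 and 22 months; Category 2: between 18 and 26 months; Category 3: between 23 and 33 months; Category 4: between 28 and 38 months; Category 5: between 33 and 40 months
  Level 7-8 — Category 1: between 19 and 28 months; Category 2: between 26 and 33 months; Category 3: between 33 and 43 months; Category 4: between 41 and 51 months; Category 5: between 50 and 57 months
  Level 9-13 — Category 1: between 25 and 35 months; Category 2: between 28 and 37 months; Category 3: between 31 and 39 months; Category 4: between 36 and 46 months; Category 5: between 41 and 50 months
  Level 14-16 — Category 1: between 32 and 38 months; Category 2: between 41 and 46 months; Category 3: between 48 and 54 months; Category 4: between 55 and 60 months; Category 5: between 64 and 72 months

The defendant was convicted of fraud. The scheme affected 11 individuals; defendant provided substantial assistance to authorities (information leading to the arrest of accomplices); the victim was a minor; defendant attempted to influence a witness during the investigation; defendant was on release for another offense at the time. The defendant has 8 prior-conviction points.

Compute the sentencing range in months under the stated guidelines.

Base offense level for fraud: 12.
R1 applies: 12 + 2 = 14.
R2 applies (level before this adjustment is 14 ≥ 5, so +4): 14 + 4 = 18.
R3 applies: 18 − 4 = 14.
R4 applies (level before this adjustment is 14 ≥ 5, so +3): 14 + 3 = 17.
R5 applies: 17 + 4 = 21.
Level 21 exceeds the maximum of 16; capped at 16.
Final offense level: 16.
Criminal history: 8 prior points → Category 2 (8).
Level 16 falls in the 14-16 band.
Grid: Level 14-16 × Category 2 = 41-46 months.

41-46 months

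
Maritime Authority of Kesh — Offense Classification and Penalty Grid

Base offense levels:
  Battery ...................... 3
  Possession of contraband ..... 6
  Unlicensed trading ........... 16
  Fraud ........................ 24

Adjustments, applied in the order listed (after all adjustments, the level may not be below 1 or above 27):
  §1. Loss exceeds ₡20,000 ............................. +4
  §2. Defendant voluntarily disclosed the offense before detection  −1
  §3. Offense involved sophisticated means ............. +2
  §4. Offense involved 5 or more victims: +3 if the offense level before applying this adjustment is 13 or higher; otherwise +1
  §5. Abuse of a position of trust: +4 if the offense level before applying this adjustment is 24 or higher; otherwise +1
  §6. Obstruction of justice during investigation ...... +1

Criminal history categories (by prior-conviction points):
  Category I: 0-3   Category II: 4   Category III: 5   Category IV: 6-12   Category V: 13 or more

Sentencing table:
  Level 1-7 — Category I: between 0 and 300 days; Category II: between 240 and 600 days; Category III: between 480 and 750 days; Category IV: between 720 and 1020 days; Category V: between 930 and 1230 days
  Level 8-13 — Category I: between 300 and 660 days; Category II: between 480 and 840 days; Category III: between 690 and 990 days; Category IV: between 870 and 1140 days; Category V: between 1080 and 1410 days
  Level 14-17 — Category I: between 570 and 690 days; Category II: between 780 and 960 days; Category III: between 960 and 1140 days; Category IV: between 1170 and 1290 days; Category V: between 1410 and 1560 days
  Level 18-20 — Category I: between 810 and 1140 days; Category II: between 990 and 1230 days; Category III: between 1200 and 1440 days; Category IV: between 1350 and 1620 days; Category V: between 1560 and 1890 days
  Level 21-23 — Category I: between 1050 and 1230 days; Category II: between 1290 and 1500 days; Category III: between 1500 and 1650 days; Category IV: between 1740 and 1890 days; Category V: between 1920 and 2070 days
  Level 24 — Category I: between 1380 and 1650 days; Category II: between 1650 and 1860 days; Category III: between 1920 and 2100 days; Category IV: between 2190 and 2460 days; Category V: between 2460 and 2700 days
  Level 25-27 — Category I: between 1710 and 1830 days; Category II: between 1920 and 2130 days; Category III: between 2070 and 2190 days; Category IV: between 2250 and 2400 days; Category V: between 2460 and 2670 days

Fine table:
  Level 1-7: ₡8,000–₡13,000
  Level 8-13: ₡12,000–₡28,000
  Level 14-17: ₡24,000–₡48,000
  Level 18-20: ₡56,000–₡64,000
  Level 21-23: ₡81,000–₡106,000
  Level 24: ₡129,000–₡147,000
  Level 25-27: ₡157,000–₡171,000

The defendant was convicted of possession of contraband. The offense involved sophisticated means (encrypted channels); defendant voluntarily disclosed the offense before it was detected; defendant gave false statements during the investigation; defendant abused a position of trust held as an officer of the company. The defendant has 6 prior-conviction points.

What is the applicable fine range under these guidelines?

Base offense level for possession of contraband: 6.
§2 applies: 6 − 1 = 5.
§3 applies: 5 + 2 = 7.
§5 applies (level before this adjustment is 7 < 24, so +1): 7 + 1 = 8.
§6 applies: 8 + 1 = 9.
Final offense level: 9.
Level 9 falls in the 8-13 band.
Fine table: Level 8-13 → ₡12,000–₡28,000.

₡12,000–₡28,000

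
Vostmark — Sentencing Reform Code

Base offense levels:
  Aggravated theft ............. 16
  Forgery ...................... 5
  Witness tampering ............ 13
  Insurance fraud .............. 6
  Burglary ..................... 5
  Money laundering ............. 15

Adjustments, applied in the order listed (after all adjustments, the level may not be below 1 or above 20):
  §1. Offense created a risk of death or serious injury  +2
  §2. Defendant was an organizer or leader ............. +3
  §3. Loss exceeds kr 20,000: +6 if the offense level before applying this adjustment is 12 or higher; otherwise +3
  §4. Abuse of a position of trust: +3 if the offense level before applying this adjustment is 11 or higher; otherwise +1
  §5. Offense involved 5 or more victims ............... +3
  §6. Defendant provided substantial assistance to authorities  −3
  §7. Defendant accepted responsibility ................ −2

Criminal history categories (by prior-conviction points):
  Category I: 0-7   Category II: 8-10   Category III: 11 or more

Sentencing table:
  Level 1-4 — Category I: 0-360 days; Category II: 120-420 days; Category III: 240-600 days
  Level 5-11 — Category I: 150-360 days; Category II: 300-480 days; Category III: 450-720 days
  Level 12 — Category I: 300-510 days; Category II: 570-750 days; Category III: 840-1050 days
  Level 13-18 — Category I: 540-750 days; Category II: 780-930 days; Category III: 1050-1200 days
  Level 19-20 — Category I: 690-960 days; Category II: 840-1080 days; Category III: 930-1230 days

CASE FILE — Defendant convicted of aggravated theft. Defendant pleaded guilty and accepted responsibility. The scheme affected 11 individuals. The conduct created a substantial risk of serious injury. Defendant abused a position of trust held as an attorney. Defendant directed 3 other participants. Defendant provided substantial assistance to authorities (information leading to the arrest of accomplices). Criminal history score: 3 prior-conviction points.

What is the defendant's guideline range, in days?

Base offense level for aggravated theft: 16.
§1 applies: 16 + 2 = 18.
§2 applies: 18 + 3 = 21.
§4 applies (level before this adjustment is 21 ≥ 11, so +3): 21 + 3 = 24.
§5 applies: 24 + 3 = 27.
§6 applies: 27 − 3 = 24.
§7 applies: 24 − 2 = 22.
Level 22 exceeds the maximum of 20; capped at 20.
Final offense level: 20.
Criminal history: 3 prior points → Category I (0-7).
Level 20 falls in the 19-20 band.
Grid: Level 19-20 × Category I = 690-960 days.

690-960 days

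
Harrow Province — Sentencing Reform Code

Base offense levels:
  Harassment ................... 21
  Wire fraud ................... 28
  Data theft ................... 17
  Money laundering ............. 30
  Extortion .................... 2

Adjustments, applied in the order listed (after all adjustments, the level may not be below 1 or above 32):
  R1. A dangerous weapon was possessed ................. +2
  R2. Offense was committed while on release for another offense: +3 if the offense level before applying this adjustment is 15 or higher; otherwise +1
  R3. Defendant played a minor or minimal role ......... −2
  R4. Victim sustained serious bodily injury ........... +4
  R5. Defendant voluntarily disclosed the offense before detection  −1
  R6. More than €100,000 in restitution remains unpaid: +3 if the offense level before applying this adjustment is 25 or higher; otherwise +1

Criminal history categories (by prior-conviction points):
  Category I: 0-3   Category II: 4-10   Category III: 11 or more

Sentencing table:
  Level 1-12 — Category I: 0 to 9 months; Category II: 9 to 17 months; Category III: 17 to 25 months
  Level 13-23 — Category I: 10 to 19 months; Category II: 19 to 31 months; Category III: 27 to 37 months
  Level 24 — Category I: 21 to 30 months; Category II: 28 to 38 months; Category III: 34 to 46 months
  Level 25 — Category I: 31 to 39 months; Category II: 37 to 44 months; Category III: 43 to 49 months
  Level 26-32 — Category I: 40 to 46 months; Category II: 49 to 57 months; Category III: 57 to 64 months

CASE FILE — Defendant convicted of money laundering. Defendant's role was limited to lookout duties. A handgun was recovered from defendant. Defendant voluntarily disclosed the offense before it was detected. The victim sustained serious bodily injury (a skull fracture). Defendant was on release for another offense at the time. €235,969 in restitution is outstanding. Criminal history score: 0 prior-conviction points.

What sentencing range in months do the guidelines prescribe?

Base offense level for money laundering: 30.
R1 applies: 30 + 2 = 32.
R2 applies (level before this adjustment is 32 ≥ 15, so +3): 32 + 3 = 35.
R3 applies: 35 − 2 = 33.
R4 applies: 33 + 4 = 37.
R5 applies: 37 − 1 = 36.
R6 applies (level before this adjustment is 36 ≥ 25, so +3): 36 + 3 = 39.
Level 39 exceeds the maximum of 32; capped at 32.
Final offense level: 32.
Criminal history: 0 prior points → Category I (0-3).
Level 32 falls in the 26-32 band.
Grid: Level 26-32 × Category I = 40-46 months.

40-46 months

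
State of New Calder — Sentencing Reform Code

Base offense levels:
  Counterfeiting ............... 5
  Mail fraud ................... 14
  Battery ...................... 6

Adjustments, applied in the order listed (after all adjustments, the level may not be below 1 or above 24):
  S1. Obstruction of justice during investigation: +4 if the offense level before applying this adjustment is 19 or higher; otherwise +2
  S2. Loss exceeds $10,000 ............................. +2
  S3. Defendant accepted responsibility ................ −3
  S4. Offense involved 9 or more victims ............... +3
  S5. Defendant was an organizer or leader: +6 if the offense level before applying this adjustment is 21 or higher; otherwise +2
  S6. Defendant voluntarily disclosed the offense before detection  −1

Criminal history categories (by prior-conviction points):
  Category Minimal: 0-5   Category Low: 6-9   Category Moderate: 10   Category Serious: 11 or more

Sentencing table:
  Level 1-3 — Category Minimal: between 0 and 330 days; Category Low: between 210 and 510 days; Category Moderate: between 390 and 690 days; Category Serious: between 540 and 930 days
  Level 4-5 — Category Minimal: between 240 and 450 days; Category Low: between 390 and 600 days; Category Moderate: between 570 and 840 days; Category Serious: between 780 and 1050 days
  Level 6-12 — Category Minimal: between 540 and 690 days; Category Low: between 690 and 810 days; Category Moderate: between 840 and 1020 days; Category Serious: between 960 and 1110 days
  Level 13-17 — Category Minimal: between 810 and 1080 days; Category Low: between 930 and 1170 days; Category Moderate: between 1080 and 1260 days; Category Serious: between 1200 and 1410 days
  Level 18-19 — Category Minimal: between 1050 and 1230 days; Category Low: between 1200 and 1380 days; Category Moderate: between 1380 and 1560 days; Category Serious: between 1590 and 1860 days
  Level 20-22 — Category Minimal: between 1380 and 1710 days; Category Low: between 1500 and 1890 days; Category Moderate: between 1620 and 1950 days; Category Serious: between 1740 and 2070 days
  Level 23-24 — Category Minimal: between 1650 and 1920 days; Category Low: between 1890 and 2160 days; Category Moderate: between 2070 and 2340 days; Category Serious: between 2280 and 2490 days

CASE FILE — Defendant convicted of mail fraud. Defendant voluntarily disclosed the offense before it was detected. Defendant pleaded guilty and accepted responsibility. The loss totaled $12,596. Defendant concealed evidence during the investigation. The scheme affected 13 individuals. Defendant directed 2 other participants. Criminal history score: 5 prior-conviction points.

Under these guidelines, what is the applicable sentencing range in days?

Base offense level for mail fraud: 14.
S1 applies (level before this adjustment is 14 < 19, so +2): 14 + 2 = 16.
S2 applies: 16 + 2 = 18.
S3 applies: 18 − 3 = 15.
S4 applies: 15 + 3 = 18.
S5 applies (level before this adjustment is 18 < 21, so +2): 18 + 2 = 20.
S6 applies: 20 − 1 = 19.
Final offense level: 19.
Criminal history: 5 prior points → Category Minimal (0-5).
Level 19 falls in the 18-19 band.
Grid: Level 18-19 × Category Minimal = 1050-1230 days.

1050-1230 days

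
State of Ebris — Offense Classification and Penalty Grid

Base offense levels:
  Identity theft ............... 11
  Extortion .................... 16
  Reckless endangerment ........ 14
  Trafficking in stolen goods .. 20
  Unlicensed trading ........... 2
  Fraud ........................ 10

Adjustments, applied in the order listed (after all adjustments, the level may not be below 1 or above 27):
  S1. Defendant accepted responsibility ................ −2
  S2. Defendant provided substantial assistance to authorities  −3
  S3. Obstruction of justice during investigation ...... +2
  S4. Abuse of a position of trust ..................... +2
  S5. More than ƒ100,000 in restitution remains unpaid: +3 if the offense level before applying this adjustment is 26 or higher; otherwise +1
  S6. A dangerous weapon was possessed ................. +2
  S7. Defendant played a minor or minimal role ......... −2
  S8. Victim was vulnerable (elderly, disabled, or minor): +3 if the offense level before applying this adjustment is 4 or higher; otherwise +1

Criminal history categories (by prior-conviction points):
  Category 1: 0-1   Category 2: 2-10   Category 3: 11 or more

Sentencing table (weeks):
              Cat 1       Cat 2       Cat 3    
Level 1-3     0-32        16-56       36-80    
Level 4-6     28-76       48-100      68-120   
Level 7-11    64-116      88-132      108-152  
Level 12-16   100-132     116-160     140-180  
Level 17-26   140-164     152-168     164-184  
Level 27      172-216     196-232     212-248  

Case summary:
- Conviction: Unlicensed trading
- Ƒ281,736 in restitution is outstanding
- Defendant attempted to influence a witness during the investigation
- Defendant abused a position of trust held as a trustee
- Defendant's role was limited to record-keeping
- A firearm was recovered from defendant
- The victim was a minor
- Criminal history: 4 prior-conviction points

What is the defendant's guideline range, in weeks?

Base offense level for unlicensed trading: 2.
S2 does not apply.
S3 applies: 2 + 2 = 4.
S4 applies: 4 + 2 = 6.
S5 applies (level before this adjustment is 6 < 26, so +1): 6 + 1 = 7.
S6 applies: 7 + 2 = 9.
S7 applies: 9 − 2 = 7.
S8 applies (level before this adjustment is 7 ≥ 4, so +3): 7 + 3 = 10.
Final offense level: 10.
Criminal history: 4 prior points → Category 2 (2-10).
Level 10 falls in the 7-11 band.
Grid: Level 7-11 × Category 2 = 88-132 weeks.

88-132 weeks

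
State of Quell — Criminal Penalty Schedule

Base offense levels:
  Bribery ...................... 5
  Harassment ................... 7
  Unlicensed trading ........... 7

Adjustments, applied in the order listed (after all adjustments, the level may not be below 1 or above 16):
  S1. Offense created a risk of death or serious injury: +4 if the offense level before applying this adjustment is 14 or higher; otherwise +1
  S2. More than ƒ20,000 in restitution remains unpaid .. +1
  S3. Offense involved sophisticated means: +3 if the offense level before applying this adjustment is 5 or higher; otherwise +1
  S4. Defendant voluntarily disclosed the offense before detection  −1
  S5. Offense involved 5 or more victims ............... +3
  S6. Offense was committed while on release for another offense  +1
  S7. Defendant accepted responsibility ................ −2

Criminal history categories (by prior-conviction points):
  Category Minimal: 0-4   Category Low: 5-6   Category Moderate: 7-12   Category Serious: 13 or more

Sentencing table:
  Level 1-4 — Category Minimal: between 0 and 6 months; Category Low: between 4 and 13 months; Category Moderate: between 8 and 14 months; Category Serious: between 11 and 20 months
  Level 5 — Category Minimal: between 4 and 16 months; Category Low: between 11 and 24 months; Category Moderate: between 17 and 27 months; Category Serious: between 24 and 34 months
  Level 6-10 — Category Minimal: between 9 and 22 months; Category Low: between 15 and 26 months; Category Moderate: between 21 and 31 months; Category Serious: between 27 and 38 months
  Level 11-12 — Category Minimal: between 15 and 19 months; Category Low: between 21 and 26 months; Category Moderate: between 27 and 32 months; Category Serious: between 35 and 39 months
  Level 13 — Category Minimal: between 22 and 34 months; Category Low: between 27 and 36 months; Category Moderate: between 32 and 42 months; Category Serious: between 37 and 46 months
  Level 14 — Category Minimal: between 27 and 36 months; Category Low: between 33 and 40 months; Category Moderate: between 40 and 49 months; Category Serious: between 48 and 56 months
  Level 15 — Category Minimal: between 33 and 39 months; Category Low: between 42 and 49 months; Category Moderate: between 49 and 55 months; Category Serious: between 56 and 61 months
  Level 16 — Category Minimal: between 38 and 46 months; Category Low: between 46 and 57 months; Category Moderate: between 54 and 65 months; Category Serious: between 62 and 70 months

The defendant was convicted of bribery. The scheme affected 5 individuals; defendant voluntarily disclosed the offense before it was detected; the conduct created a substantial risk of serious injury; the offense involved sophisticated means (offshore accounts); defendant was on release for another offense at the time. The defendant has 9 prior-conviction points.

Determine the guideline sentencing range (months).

27-32 months

Base offense level for bribery: 5.
S1 applies (level before this adjustment is 5 < 14, so +1): 5 + 1 = 6.
S3 applies (level before this adjustment is 6 ≥ 5, so +3): 6 + 3 = 9.
S4 applies: 9 − 1 = 8.
S5 applies: 8 + 3 = 11.
S6 applies: 11 + 1 = 12.
Final offense level: 12.
Criminal history: 9 prior points → Category Moderate (7-12).
Level 12 falls in the 11-12 band.
Grid: Level 11-12 × Category Moderate = 27-32 months.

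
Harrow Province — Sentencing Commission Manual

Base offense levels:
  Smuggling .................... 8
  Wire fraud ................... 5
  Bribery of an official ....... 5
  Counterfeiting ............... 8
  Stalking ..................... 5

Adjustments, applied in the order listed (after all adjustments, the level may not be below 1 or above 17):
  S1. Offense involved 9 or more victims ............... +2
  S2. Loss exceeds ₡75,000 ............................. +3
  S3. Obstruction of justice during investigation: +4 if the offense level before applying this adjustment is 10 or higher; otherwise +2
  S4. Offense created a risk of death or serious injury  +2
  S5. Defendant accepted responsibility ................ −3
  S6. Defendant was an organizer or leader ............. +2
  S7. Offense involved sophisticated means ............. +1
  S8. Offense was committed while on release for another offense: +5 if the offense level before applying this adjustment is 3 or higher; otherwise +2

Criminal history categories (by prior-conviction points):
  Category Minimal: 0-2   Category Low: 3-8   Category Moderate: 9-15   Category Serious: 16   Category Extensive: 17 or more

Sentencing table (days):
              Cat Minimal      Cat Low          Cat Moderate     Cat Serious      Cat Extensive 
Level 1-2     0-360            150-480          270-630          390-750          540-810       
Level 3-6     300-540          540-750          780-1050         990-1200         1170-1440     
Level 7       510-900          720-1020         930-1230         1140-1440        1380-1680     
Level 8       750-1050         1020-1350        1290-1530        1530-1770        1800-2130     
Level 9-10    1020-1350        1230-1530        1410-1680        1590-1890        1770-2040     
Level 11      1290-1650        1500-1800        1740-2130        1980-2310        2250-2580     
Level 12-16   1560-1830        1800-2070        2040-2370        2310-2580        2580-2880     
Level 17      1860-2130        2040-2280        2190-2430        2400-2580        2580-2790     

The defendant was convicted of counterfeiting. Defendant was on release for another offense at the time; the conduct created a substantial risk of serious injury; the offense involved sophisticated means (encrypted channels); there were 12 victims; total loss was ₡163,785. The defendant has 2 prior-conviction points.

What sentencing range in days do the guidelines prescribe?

1860-2130 days

Base offense level for counterfeiting: 8.
S1 applies: 8 + 2 = 10.
S2 applies: 10 + 3 = 13.
S4 applies: 13 + 2 = 15.
S5 does not apply.
S7 applies: 15 + 1 = 16.
S8 applies (level before this adjustment is 16 ≥ 3, so +5): 16 + 5 = 21.
Level 21 exceeds the maximum of 17; capped at 17.
Final offense level: 17.
Criminal history: 2 prior points → Category Minimal (0-2).
Level 17 falls in the 17 band.
Grid: Level 17 × Category Minimal = 1860-2130 days.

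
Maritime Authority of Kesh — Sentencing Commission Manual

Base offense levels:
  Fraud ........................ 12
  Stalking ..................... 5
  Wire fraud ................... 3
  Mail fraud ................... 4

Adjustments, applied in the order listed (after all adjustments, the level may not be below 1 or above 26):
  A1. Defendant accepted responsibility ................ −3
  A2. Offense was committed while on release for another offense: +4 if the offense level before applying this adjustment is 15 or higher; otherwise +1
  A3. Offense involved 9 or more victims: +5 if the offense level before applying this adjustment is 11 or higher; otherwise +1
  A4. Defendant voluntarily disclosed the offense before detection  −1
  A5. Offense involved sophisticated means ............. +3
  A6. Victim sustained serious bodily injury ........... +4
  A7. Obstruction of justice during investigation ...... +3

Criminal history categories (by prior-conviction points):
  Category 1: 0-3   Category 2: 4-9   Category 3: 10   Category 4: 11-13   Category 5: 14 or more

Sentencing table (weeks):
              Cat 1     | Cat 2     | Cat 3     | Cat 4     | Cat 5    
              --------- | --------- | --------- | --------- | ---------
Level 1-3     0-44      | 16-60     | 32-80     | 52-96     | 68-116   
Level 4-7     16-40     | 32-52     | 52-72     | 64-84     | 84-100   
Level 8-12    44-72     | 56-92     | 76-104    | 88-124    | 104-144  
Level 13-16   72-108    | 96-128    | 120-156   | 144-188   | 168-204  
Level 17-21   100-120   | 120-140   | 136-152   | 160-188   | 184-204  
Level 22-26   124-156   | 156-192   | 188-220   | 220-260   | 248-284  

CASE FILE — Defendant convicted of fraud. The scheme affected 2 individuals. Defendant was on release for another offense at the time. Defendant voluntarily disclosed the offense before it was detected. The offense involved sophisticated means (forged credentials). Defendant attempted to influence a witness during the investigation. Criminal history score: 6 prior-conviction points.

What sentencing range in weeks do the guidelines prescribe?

120-140 weeks

Base offense level for fraud: 12.
A1 does not apply.
A2 applies (level before this adjustment is 12 < 15, so +1): 12 + 1 = 13.
A3 does not apply.
A4 applies: 13 − 1 = 12.
A5 applies: 12 + 3 = 15.
A6 does not apply.
A7 applies: 15 + 3 = 18.
Final offense level: 18.
Criminal history: 6 prior points → Category 2 (4-9).
Level 18 falls in the 17-21 band.
Grid: Level 17-21 × Category 2 = 120-140 weeks.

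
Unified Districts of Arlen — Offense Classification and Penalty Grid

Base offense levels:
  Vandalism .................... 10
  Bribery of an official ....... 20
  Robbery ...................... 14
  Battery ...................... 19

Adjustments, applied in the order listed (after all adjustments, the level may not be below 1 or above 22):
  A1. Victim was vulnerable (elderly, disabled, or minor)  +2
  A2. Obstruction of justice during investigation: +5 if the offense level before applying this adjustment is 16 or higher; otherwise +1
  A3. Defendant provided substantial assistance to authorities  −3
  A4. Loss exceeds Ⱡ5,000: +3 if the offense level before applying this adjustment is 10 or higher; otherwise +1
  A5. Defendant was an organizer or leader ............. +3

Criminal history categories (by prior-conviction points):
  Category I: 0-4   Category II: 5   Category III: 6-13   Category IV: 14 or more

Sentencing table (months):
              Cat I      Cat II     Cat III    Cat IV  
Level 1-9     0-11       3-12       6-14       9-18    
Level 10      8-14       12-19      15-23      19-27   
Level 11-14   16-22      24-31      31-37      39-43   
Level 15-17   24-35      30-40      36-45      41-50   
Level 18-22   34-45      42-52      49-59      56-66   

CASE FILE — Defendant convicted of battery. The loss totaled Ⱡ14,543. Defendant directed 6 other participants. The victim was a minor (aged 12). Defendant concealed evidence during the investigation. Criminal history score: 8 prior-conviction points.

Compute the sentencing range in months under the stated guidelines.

49-59 months

Base offense level for battery: 19.
A1 applies: 19 + 2 = 21.
A2 applies (level before this adjustment is 21 ≥ 16, so +5): 21 + 5 = 26.
A3 does not apply.
A4 applies (level before this adjustment is 26 ≥ 10, so +3): 26 + 3 = 29.
A5 applies: 29 + 3 = 32.
Level 32 exceeds the maximum of 22; capped at 22.
Final offense level: 22.
Criminal history: 8 prior points → Category III (6-13).
Level 22 falls in the 18-22 band.
Grid: Level 18-22 × Category III = 49-59 months.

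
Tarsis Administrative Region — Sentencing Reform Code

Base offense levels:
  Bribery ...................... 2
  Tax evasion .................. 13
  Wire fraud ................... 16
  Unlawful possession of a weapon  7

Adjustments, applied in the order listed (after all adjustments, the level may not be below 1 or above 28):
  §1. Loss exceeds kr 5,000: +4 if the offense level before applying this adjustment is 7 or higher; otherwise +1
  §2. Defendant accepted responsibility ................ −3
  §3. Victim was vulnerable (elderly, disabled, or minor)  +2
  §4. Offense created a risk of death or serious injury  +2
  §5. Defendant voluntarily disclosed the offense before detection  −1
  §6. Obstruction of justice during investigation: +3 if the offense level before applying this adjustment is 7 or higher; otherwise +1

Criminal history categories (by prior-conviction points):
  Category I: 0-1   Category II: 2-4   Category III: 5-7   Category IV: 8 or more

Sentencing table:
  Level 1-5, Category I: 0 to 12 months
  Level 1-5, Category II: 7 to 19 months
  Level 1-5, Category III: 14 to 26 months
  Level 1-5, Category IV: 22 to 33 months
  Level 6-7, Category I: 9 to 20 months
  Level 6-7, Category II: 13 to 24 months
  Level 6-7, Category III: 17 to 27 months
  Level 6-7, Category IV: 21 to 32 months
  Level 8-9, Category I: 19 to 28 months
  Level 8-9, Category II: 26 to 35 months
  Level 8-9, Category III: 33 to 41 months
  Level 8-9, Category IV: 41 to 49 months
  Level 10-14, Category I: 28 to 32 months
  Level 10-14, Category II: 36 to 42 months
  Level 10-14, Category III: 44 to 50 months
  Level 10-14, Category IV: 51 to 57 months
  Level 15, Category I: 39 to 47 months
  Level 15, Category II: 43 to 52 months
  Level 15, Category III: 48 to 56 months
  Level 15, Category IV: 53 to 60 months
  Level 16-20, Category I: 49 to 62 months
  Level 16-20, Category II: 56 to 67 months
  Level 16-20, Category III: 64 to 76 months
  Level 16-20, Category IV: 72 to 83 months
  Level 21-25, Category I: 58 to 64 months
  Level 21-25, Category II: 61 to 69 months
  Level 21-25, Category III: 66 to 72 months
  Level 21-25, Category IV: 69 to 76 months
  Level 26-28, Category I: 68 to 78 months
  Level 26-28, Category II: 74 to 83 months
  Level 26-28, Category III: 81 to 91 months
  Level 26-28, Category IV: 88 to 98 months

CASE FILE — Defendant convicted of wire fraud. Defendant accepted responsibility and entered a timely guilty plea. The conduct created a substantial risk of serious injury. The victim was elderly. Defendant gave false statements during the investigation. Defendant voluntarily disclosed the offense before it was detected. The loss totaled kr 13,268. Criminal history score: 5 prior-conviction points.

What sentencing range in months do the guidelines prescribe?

66-72 months

Base offense level for wire fraud: 16.
§1 applies (level before this adjustment is 16 ≥ 7, so +4): 16 + 4 = 20.
§2 applies: 20 − 3 = 17.
§3 applies: 17 + 2 = 19.
§4 applies: 19 + 2 = 21.
§5 applies: 21 − 1 = 20.
§6 applies (level before this adjustment is 20 ≥ 7, so +3): 20 + 3 = 23.
Final offense level: 23.
Criminal history: 5 prior points → Category III (5-7).
Level 23 falls in the 21-25 band.
Grid: Level 21-25 × Category III = 66-72 months.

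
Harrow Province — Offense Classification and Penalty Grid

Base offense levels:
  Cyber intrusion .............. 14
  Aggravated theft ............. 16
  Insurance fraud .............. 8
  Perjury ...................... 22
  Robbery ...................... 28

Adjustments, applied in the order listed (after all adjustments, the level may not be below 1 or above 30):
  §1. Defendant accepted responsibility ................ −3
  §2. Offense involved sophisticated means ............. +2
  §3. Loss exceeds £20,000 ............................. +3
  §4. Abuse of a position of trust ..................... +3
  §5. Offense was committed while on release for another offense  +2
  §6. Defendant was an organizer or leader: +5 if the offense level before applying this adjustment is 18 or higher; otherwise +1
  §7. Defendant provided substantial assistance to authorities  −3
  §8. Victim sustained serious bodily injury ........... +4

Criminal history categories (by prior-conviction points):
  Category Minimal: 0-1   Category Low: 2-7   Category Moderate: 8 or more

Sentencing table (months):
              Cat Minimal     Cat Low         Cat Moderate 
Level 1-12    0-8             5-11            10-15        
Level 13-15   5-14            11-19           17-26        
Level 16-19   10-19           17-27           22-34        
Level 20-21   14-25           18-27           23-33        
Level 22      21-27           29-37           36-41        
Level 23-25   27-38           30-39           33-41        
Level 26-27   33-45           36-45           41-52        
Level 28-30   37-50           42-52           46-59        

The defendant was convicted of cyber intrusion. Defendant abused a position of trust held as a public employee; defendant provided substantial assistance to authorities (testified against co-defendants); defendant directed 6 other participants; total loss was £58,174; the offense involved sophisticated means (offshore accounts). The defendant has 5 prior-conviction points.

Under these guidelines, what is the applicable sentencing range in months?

30-39 months

Base offense level for cyber intrusion: 14.
§2 applies: 14 + 2 = 16.
§3 applies: 16 + 3 = 19.
§4 applies: 19 + 3 = 22.
§6 applies (level before this adjustment is 22 ≥ 18, so +5): 22 + 5 = 27.
§7 applies: 27 − 3 = 24.
§8 does not apply.
Final offense level: 24.
Criminal history: 5 prior points → Category Low (2-7).
Level 24 falls in the 23-25 band.
Grid: Level 23-25 × Category Low = 30-39 months.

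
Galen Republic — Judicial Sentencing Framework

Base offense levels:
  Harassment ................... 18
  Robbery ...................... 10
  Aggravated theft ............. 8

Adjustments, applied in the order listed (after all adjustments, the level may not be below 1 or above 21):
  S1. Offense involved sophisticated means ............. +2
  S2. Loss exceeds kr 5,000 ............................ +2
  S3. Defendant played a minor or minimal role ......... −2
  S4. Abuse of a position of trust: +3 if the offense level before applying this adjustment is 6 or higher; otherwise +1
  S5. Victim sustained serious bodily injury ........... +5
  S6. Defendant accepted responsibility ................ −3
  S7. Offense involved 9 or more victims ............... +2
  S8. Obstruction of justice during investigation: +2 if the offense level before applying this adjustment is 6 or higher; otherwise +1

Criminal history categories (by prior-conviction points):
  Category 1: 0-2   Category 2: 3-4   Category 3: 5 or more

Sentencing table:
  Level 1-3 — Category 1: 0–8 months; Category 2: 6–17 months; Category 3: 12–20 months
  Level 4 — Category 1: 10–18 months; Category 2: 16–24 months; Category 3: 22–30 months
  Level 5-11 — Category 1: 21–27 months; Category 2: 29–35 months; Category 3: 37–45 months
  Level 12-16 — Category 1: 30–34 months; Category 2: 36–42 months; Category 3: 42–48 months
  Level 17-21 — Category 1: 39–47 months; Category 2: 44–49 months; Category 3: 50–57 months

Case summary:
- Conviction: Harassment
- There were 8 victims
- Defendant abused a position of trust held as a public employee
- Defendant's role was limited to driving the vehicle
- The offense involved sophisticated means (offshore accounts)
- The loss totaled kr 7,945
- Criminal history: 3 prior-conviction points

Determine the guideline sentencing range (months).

Base offense level for harassment: 18.
S1 applies: 18 + 2 = 20.
S2 applies: 20 + 2 = 22.
S3 applies: 22 − 2 = 20.
S4 applies (level before this adjustment is 20 ≥ 6, so +3): 20 + 3 = 23.
S5 does not apply.
S6 does not apply.
S8 does not apply.
Level 23 exceeds the maximum of 21; capped at 21.
Final offense level: 21.
Criminal history: 3 prior points → Category 2 (3-4).
Level 21 falls in the 17-21 band.
Grid: Level 17-21 × Category 2 = 44-49 months.

44-49 months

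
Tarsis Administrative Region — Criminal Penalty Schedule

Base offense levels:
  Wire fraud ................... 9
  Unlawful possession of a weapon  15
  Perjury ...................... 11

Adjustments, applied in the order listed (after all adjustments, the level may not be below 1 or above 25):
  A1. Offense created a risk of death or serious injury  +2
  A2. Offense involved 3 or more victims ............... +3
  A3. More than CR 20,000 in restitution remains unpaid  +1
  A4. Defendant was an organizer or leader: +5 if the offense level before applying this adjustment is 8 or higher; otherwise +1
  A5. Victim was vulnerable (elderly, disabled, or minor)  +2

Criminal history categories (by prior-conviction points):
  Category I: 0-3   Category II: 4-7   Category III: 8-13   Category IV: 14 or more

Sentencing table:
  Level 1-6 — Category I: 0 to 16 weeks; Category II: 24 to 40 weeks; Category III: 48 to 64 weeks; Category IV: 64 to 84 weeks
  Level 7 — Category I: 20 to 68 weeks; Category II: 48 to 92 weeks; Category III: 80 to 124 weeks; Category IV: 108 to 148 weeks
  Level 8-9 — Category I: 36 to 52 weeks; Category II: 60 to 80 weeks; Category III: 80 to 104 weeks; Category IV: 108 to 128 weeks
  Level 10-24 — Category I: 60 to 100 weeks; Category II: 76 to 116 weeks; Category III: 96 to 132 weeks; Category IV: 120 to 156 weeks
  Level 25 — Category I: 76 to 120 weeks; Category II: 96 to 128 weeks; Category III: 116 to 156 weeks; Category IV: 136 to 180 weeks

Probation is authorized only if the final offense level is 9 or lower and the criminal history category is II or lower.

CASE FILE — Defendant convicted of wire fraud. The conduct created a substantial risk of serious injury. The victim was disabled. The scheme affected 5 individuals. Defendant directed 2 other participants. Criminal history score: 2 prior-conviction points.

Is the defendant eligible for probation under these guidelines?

No

Base offense level for wire fraud: 9.
A1 applies: 9 + 2 = 11.
A2 applies: 11 + 3 = 14.
A3 does not apply.
A4 applies (level before this adjustment is 14 ≥ 8, so +5): 14 + 5 = 19.
A5 applies: 19 + 2 = 21.
Final offense level: 21.
Criminal history: 2 prior points → Category I (0-3).
Level 21 falls in the 10-24 band.
Grid: Level 10-24 × Category I = 60-100 weeks.
Probation check: level 21 > 9 and category I ≤ II → not eligible.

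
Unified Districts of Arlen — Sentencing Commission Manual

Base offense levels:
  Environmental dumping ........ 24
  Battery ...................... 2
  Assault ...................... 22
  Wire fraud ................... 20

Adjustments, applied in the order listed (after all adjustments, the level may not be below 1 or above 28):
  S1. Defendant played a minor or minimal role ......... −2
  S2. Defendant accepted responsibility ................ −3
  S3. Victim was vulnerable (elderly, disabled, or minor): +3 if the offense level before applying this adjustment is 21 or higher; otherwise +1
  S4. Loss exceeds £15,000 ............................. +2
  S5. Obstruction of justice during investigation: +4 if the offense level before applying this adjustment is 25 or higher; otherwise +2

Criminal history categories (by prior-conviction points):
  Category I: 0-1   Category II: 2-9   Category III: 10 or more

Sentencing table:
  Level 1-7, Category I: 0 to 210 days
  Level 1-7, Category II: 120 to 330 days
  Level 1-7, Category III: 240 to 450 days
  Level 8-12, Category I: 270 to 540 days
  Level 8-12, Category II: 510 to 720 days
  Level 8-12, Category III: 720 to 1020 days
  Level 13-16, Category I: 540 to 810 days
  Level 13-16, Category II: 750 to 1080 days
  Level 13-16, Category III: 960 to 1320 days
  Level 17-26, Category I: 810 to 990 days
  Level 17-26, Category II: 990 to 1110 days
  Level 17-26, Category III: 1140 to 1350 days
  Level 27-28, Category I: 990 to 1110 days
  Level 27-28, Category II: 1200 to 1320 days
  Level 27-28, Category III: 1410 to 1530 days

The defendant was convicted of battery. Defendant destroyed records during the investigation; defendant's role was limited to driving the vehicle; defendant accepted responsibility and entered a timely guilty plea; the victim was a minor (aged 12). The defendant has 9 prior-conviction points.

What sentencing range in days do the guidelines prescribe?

Base offense level for battery: 2.
S1 applies: 2 − 2 = 0.
S2 applies: 0 − 3 = -3.
S3 applies (level before this adjustment is -3 < 21, so +1): -3 + 1 = -2.
S5 applies (level before this adjustment is -2 < 25, so +2): -2 + 2 = 0.
Level 0 is below the minimum of 1; floored at 1.
Final offense level: 1.
Criminal history: 9 prior points → Category II (2-9).
Level 1 falls in the 1-7 band.
Grid: Level 1-7 × Category II = 120-330 days.

120-330 days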